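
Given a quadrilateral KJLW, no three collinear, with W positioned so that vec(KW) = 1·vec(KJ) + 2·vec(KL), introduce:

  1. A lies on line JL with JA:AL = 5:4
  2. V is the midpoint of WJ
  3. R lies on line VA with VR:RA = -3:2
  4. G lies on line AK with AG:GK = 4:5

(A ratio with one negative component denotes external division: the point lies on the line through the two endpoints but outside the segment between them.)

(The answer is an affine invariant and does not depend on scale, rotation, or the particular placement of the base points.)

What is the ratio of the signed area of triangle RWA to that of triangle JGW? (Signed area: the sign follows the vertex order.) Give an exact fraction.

Assign K = (0, 0), J = (1, 0), L = (0, 1), W = (1, 2) — the answer is frame-independent, so this choice is without loss of generality.
1. A lies on line JL with JA:AL = 5:4 ⇒ A = (4/9, 5/9)
2. V is the midpoint of WJ ⇒ V = (1, 1)
3. R lies on line VA with VR:RA = -3:2 ⇒ R = (-2/3, -1/3)
4. G lies on line AK with AG:GK = 4:5 ⇒ G = (20/81, 25/81)
2·[RWA] = -10/9, 2·[JGW] = -122/81
[RWA]:[JGW] = -10/9:-122/81 = 45/61

[RWA]:[JGW] = 45/61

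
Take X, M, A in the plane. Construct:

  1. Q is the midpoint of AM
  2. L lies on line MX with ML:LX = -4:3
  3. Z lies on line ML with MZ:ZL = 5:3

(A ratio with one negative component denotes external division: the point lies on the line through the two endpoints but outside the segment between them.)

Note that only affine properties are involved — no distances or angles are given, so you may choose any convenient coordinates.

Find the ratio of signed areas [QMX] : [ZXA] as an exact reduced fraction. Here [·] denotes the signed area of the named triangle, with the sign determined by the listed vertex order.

Work in coordinates with X = (0, 0), M = (1, 0), A = (0, 1).
1. Q is the midpoint of AM ⇒ Q = (1/2, 1/2)
2. L lies on line MX with ML:LX = -4:3 ⇒ L = (-3, 0)
3. Z lies on line ML with MZ:ZL = 5:3 ⇒ Z = (-3/2, 0)
2·[QMX] = -1/2, 2·[ZXA] = 3/2
[QMX]:[ZXA] = -1/2:3/2 = -1/3

[QMX]:[ZXA] = -1/3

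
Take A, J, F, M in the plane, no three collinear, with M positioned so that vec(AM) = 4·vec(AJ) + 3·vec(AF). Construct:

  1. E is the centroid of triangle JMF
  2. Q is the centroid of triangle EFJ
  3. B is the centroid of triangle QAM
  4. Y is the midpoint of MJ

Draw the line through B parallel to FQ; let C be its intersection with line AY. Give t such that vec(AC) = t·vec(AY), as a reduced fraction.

Work in coordinates with A = (0, 0), J = (1, 0), F = (0, 1), M = (4, 3).
1. E is the centroid of triangle JMF ⇒ E = (5/3, 4/3)
2. Q is the centroid of triangle EFJ ⇒ Q = (8/9, 7/9)
3. B is the centroid of triangle QAM ⇒ B = (44/27, 34/27)
4. Y is the midpoint of MJ ⇒ Y = (5/2, 3/2)
through B parallel to FQ: direction (8/9, -2/9); meets AY at C = (100/51, 20/17)
C = A + t·(Y−A) with t = 40/51

t = 40/51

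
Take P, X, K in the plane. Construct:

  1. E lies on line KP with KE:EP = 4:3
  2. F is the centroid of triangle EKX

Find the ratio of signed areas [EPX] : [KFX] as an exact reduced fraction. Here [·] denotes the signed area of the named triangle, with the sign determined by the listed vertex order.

Set P = (0, 0), X = (1, 0), K = (0, 1); any affine frame gives the same invariant.
1. E lies on line KP with KE:EP = 4:3 ⇒ E = (0, 3/7)
2. F is the centroid of triangle EKX ⇒ F = (1/3, 10/21)
2·[EPX] = 3/7, 2·[KFX] = 4/21
[EPX]:[KFX] = 3/7:4/21 = 9/4

[EPX]:[KFX] = 9/4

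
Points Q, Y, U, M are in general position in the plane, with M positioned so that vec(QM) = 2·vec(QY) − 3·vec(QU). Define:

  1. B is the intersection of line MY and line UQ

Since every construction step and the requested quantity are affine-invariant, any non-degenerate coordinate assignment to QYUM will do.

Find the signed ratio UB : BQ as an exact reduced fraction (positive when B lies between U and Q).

UB:BQ = -2/3

Set Q = (0, 0), Y = (1, 0), U = (0, 1), M = (2, -3); any affine frame gives the same invariant.
1. B is the intersection of line MY and line UQ ⇒ B = (0, 3)
B = U + t·(Q−U) with t = -2, so UB:BQ = t:(1−t) = -2:3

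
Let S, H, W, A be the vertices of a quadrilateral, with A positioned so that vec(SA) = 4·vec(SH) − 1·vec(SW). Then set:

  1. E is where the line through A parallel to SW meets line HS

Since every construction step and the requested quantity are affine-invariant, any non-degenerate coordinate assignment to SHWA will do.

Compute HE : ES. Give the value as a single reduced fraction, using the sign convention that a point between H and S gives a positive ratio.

HE:ES = -3/4

Work in coordinates with S = (0, 0), H = (1, 0), W = (0, 1), A = (4, -1).
1. E is where the line through A parallel to SW meets line HS ⇒ E = (4, 0)
E = H + t·(S−H) with t = -3, so HE:ES = t:(1−t) = -3:4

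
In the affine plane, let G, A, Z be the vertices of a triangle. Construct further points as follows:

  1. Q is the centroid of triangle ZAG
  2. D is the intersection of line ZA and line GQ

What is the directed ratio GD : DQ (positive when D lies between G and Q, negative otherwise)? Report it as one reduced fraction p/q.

GD:DQ = -3

Choose coordinates G = (0, 0), A = (1, 0), Z = (0, 1).
1. Q is the centroid of triangle ZAG ⇒ Q = (1/3, 1/3)
2. D is the intersection of line ZA and line GQ ⇒ D = (1/2, 1/2)
D = G + t·(Q−G) with t = 3/2, so GD:DQ = t:(1−t) = 3/2:-1/2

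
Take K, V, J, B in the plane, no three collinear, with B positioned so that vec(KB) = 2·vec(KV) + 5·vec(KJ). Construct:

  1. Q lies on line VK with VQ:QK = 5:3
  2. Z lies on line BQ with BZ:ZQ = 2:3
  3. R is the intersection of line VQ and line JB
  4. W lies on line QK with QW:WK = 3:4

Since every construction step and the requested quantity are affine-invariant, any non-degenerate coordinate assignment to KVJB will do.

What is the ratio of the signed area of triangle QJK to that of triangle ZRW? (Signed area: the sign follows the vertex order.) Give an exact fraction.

Choose coordinates K = (0, 0), V = (1, 0), J = (0, 1), B = (2, 5).
1. Q lies on line VK with VQ:QK = 5:3 ⇒ Q = (3/8, 0)
2. Z lies on line BQ with BZ:ZQ = 2:3 ⇒ Z = (27/20, 3)
3. R is the intersection of line VQ and line JB ⇒ R = (-1/2, 0)
4. W lies on line QK with QW:WK = 3:4 ⇒ W = (3/14, 0)
2·[QJK] = 3/8, 2·[ZRW] = 15/7
[QJK]:[ZRW] = 3/8:15/7 = 7/40

[QJK]:[ZRW] = 7/40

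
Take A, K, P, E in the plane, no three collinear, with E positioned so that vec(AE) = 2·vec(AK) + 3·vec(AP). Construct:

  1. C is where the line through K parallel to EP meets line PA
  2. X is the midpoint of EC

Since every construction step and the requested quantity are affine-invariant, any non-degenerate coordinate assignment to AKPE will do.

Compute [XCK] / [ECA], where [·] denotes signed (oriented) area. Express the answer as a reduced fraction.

Assign A = (0, 0), K = (1, 0), P = (0, 1), E = (2, 3) — the answer is frame-independent, so this choice is without loss of generality.
1. C is where the line through K parallel to EP meets line PA ⇒ C = (0, -1)
2. X is the midpoint of EC ⇒ X = (1, 1)
2·[XCK] = 1, 2·[ECA] = -2
[XCK]:[ECA] = 1:-2 = -1/2

[XCK]:[ECA] = -1/2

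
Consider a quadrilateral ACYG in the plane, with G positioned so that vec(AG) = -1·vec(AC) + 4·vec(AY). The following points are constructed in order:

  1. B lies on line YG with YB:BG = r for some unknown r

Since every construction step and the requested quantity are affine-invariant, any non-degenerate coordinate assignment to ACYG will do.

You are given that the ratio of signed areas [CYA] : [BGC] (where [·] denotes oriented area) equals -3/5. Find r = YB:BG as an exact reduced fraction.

r = 1/5

Assign A = (0, 0), C = (1, 0), Y = (0, 1), G = (-1, 4) — the answer is frame-independent, so this choice is without loss of generality.
1. With YB:BG = r, write λ = r/(r+1) so B = Y + λ·(G−Y); B is affine-linear in λ
Every point depending on B is an affine combination of B and λ-independent points, so each such coordinate is linear in λ; the λ² term in each signed area is a multiple of (G−Y)×(G−Y) = 0, so 2·[CYA] and 2·[BGC] are each linear in λ. Evaluating at λ=0 and λ=1:
  2·[CYA] = 1,   2·[BGC] = 2·λ − 2
So [CYA]:[BGC] = (1) / (2·λ − 2). Setting this equal to -3/5:
  1 = -3/5·(2·λ − 2)  ⇒  λ = 1/6
Then r = λ/(1−λ) = (1/6)/(5/6) = 1/5. Check: with r = 1/5, B = (-1/6, 3/2) and [CYA]:[BGC] = -3/5 as required.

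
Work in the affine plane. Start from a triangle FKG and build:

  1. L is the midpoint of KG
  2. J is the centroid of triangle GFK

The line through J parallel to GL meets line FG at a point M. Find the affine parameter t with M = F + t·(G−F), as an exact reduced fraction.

Assign F = (0, 0), K = (1, 0), G = (0, 1) — the answer is frame-independent, so this choice is without loss of generality.
1. L is the midpoint of KG ⇒ L = (1/2, 1/2)
2. J is the centroid of triangle GFK ⇒ J = (1/3, 1/3)
through J parallel to GL: direction (1/2, -1/2); meets FG at M = (0, 2/3)
M = F + t·(G−F) with t = 2/3

t = 2/3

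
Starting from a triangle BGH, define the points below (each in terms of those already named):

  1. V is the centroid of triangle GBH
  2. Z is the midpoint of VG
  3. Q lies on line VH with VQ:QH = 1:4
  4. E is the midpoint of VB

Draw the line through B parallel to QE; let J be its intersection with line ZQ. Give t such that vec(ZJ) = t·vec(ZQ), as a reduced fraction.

t = 11/9

Set B = (0, 0), G = (1, 0), H = (0, 1); any affine frame gives the same invariant.
1. V is the centroid of triangle GBH ⇒ V = (1/3, 1/3)
2. Z is the midpoint of VG ⇒ Z = (2/3, 1/6)
3. Q lies on line VH with VQ:QH = 1:4 ⇒ Q = (4/15, 7/15)
4. E is the midpoint of VB ⇒ E = (1/6, 1/6)
through B parallel to QE: direction (-1/10, -3/10); meets ZQ at J = (8/45, 8/15)
J = Z + t·(Q−Z) with t = 11/9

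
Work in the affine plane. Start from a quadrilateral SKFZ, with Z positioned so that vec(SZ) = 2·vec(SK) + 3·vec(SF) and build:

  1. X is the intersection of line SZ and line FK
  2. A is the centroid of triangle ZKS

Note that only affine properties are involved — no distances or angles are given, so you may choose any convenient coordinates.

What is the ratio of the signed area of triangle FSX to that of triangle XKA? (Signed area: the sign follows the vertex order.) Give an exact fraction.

Assign S = (0, 0), K = (1, 0), F = (0, 1), Z = (2, 3) — the answer is frame-independent, so this choice is without loss of generality.
1. X is the intersection of line SZ and line FK ⇒ X = (2/5, 3/5)
2. A is the centroid of triangle ZKS ⇒ A = (1, 1)
2·[FSX] = 2/5, 2·[XKA] = 3/5
[FSX]:[XKA] = 2/5:3/5 = 2/3

[FSX]:[XKA] = 2/3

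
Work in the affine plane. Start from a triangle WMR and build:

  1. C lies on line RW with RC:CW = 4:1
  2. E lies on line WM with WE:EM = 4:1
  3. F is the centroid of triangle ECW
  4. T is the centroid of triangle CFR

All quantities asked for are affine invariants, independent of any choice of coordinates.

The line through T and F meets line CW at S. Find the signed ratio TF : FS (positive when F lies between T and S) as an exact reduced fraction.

Assign W = (0, 0), M = (1, 0), R = (0, 1) — the answer is frame-independent, so this choice is without loss of generality.
1. C lies on line RW with RC:CW = 4:1 ⇒ C = (0, 1/5)
2. E lies on line WM with WE:EM = 4:1 ⇒ E = (4/5, 0)
3. F is the centroid of triangle ECW ⇒ F = (4/15, 1/15)
4. T is the centroid of triangle CFR ⇒ T = (4/45, 19/45)
line TF meets CW at S = (0, 3/5)
F = T + t·(S−T) with t = -2, so TF:FS = -2:3

TF:FS = -2/3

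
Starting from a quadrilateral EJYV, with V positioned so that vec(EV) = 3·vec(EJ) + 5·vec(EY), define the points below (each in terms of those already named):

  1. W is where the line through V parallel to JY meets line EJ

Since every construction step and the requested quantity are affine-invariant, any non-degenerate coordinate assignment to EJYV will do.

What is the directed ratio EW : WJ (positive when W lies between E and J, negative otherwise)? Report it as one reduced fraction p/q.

EW:WJ = -8/7

Assign E = (0, 0), J = (1, 0), Y = (0, 1), V = (3, 5) — the answer is frame-independent, so this choice is without loss of generality.
1. W is where the line through V parallel to JY meets line EJ ⇒ W = (8, 0)
W = E + t·(J−E) with t = 8, so EW:WJ = t:(1−t) = 8:-7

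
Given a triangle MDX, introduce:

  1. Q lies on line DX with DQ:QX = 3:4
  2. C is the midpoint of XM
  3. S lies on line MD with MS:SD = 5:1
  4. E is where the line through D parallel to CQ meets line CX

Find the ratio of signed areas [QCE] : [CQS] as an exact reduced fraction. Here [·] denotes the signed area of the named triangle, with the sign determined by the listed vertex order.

Choose coordinates M = (0, 0), D = (1, 0), X = (0, 1).
1. Q lies on line DX with DQ:QX = 3:4 ⇒ Q = (4/7, 3/7)
2. C is the midpoint of XM ⇒ C = (0, 1/2)
3. S lies on line MD with MS:SD = 5:1 ⇒ S = (5/6, 0)
4. E is where the line through D parallel to CQ meets line CX ⇒ E = (0, 1/8)
2·[QCE] = 3/14, 2·[CQS] = -19/84
[QCE]:[CQS] = 3/14:-19/84 = -18/19

[QCE]:[CQS] = -18/19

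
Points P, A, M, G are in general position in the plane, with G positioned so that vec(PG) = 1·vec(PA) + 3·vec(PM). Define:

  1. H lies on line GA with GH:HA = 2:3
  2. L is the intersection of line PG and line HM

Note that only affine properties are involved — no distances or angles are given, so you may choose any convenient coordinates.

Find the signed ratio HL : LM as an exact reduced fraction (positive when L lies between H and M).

Choose coordinates P = (0, 0), A = (1, 0), M = (0, 1), G = (1, 3).
1. H lies on line GA with GH:HA = 2:3 ⇒ H = (1, 9/5)
2. L is the intersection of line PG and line HM ⇒ L = (5/11, 15/11)
L = H + t·(M−H) with t = 6/11, so HL:LM = t:(1−t) = 6/11:5/11

HL:LM = 6/5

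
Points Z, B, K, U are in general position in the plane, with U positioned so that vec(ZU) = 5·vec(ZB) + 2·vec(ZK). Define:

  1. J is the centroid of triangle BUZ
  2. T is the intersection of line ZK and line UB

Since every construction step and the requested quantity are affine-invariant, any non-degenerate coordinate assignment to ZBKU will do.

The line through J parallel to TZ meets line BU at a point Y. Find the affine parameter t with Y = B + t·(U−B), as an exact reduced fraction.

Assign Z = (0, 0), B = (1, 0), K = (0, 1), U = (5, 2) — the answer is frame-independent, so this choice is without loss of generality.
1. J is the centroid of triangle BUZ ⇒ J = (2, 2/3)
2. T is the intersection of line ZK and line UB ⇒ T = (0, -1/2)
through J parallel to TZ: direction (0, 1/2); meets BU at Y = (2, 1/2)
Y = B + t·(U−B) with t = 1/4

t = 1/4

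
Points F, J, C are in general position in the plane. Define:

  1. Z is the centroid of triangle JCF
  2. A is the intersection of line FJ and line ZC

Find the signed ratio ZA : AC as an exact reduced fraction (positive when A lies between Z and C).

ZA:AC = -1/3

Assign F = (0, 0), J = (1, 0), C = (0, 1) — the answer is frame-independent, so this choice is without loss of generality.
1. Z is the centroid of triangle JCF ⇒ Z = (1/3, 1/3)
2. A is the intersection of line FJ and line ZC ⇒ A = (1/2, 0)
A = Z + t·(C−Z) with t = -1/2, so ZA:AC = t:(1−t) = -1/2:3/2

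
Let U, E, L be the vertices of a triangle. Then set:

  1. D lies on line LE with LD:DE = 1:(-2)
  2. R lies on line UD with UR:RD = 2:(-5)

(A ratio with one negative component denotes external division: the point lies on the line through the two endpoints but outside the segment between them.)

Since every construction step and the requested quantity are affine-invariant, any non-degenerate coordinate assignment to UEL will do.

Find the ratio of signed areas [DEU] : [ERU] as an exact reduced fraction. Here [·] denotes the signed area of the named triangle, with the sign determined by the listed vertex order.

[DEU]:[ERU] = 3/2

Choose coordinates U = (0, 0), E = (1, 0), L = (0, 1).
1. D lies on line LE with LD:DE = 1:(-2) ⇒ D = (-1, 2)
2. R lies on line UD with UR:RD = 2:(-5) ⇒ R = (2/3, -4/3)
2·[DEU] = -2, 2·[ERU] = -4/3
[DEU]:[ERU] = -2:-4/3 = 3/2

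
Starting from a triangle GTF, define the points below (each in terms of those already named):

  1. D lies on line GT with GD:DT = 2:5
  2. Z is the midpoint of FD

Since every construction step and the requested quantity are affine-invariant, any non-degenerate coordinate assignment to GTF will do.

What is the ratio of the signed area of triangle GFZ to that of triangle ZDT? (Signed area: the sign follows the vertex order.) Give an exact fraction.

[GFZ]:[ZDT] = -2/5

Set G = (0, 0), T = (1, 0), F = (0, 1); any affine frame gives the same invariant.
1. D lies on line GT with GD:DT = 2:5 ⇒ D = (2/7, 0)
2. Z is the midpoint of FD ⇒ Z = (1/7, 1/2)
2·[GFZ] = -1/7, 2·[ZDT] = 5/14
[GFZ]:[ZDT] = -1/7:5/14 = -2/5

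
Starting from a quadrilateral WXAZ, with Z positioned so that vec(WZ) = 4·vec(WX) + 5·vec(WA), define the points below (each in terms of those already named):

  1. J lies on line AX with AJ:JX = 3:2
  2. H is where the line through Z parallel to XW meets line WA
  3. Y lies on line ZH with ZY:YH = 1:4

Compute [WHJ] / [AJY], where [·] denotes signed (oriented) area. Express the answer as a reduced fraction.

[WHJ]:[AJY] = -25/36

Assign W = (0, 0), X = (1, 0), A = (0, 1), Z = (4, 5) — the answer is frame-independent, so this choice is without loss of generality.
1. J lies on line AX with AJ:JX = 3:2 ⇒ J = (3/5, 2/5)
2. H is where the line through Z parallel to XW meets line WA ⇒ H = (0, 5)
3. Y lies on line ZH with ZY:YH = 1:4 ⇒ Y = (16/5, 5)
2·[WHJ] = -3, 2·[AJY] = 108/25
[WHJ]:[AJY] = -3:108/25 = -25/36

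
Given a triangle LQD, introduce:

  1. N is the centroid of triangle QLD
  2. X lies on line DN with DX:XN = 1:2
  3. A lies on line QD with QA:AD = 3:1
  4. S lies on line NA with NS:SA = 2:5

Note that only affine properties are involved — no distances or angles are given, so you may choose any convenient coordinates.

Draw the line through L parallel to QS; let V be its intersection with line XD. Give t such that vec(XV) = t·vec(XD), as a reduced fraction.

Set L = (0, 0), Q = (1, 0), D = (0, 1); any affine frame gives the same invariant.
1. N is the centroid of triangle QLD ⇒ N = (1/3, 1/3)
2. X lies on line DN with DX:XN = 1:2 ⇒ X = (1/9, 7/9)
3. A lies on line QD with QA:AD = 3:1 ⇒ A = (1/4, 3/4)
4. S lies on line NA with NS:SA = 2:5 ⇒ S = (13/42, 19/42)
through L parallel to QS: direction (-29/42, 19/42); meets XD at V = (29/39, -19/39)
V = X + t·(D−X) with t = -74/13

t = -74/13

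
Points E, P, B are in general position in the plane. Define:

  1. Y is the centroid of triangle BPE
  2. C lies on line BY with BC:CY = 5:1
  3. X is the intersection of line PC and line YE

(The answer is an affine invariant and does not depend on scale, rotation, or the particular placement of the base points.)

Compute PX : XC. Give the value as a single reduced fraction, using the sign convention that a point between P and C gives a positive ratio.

PX:XC = 6

Choose coordinates E = (0, 0), P = (1, 0), B = (0, 1).
1. Y is the centroid of triangle BPE ⇒ Y = (1/3, 1/3)
2. C lies on line BY with BC:CY = 5:1 ⇒ C = (5/18, 4/9)
3. X is the intersection of line PC and line YE ⇒ X = (8/21, 8/21)
X = P + t·(C−P) with t = 6/7, so PX:XC = t:(1−t) = 6/7:1/7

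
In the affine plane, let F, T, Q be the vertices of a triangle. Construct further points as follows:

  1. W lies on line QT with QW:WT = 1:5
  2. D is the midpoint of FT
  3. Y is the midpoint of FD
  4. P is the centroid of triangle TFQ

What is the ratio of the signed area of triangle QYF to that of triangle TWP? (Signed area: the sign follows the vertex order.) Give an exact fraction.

Choose coordinates F = (0, 0), T = (1, 0), Q = (0, 1).
1. W lies on line QT with QW:WT = 1:5 ⇒ W = (1/6, 5/6)
2. D is the midpoint of FT ⇒ D = (1/2, 0)
3. Y is the midpoint of FD ⇒ Y = (1/4, 0)
4. P is the centroid of triangle TFQ ⇒ P = (1/3, 1/3)
2·[QYF] = -1/4, 2·[TWP] = 5/18
[QYF]:[TWP] = -1/4:5/18 = -9/10

[QYF]:[TWP] = -9/10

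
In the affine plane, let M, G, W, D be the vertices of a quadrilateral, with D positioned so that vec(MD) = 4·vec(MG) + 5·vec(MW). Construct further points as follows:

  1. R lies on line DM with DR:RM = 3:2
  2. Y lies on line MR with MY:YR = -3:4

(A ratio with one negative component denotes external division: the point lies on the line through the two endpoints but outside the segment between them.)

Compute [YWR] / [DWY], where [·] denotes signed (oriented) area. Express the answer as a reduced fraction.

[YWR]:[DWY] = -8/11

Choose coordinates M = (0, 0), G = (1, 0), W = (0, 1), D = (4, 5).
1. R lies on line DM with DR:RM = 3:2 ⇒ R = (8/5, 2)
2. Y lies on line MR with MY:YR = -3:4 ⇒ Y = (-24/5, -6)
2·[YWR] = -32/5, 2·[DWY] = 44/5
[YWR]:[DWY] = -32/5:44/5 = -8/11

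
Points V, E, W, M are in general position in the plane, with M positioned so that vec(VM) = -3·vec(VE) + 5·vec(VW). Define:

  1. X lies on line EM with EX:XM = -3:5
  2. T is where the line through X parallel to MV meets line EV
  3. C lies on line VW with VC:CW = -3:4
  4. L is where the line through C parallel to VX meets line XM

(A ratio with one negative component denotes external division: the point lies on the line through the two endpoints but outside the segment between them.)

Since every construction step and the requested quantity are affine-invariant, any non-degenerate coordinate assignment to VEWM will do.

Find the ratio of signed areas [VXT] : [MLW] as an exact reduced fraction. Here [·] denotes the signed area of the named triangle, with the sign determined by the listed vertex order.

[VXT]:[MLW] = -375/134

Work in coordinates with V = (0, 0), E = (1, 0), W = (0, 1), M = (-3, 5).
1. X lies on line EM with EX:XM = -3:5 ⇒ X = (7, -15/2)
2. T is where the line through X parallel to MV meets line EV ⇒ T = (5/2, 0)
3. C lies on line VW with VC:CW = -3:4 ⇒ C = (0, -3)
4. L is where the line through C parallel to VX meets line XM ⇒ L = (119/5, -57/2)
2·[VXT] = 75/4, 2·[MLW] = -67/10
[VXT]:[MLW] = 75/4:-67/10 = -375/134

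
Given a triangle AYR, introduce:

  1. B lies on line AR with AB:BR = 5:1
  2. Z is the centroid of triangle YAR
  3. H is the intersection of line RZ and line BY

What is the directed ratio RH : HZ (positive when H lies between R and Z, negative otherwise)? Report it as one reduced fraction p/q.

RH:HZ = 3/4

Work in coordinates with A = (0, 0), Y = (1, 0), R = (0, 1).
1. B lies on line AR with AB:BR = 5:1 ⇒ B = (0, 5/6)
2. Z is the centroid of triangle YAR ⇒ Z = (1/3, 1/3)
3. H is the intersection of line RZ and line BY ⇒ H = (1/7, 5/7)
H = R + t·(Z−R) with t = 3/7, so RH:HZ = t:(1−t) = 3/7:4/7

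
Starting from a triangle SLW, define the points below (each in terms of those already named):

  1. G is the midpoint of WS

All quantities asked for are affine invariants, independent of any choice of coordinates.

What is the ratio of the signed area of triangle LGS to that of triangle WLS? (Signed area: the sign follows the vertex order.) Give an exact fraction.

Set S = (0, 0), L = (1, 0), W = (0, 1); any affine frame gives the same invariant.
1. G is the midpoint of WS ⇒ G = (0, 1/2)
2·[LGS] = 1/2, 2·[WLS] = -1
[LGS]:[WLS] = 1/2:-1 = -1/2

[LGS]:[WLS] = -1/2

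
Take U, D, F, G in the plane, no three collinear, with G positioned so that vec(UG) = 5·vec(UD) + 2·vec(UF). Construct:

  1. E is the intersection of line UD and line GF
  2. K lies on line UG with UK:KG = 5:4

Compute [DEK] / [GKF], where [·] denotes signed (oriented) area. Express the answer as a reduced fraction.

Work in coordinates with U = (0, 0), D = (1, 0), F = (0, 1), G = (5, 2).
1. E is the intersection of line UD and line GF ⇒ E = (-5, 0)
2. K lies on line UG with UK:KG = 5:4 ⇒ K = (25/9, 10/9)
2·[DEK] = -20/3, 2·[GKF] = -20/9
[DEK]:[GKF] = -20/3:-20/9 = 3

[DEK]:[GKF] = 3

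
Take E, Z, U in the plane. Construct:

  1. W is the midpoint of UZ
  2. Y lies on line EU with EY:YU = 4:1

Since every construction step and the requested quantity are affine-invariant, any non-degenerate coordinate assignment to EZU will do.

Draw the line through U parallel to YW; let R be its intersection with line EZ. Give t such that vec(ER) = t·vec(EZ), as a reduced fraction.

t = 5/3

Set E = (0, 0), Z = (1, 0), U = (0, 1); any affine frame gives the same invariant.
1. W is the midpoint of UZ ⇒ W = (1/2, 1/2)
2. Y lies on line EU with EY:YU = 4:1 ⇒ Y = (0, 4/5)
through U parallel to YW: direction (1/2, -3/10); meets EZ at R = (5/3, 0)
R = E + t·(Z−E) with t = 5/3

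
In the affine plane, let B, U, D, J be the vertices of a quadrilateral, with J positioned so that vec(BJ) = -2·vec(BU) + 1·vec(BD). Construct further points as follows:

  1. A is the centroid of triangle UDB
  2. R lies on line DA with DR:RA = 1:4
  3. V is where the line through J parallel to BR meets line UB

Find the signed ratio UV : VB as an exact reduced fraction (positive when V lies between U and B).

Set B = (0, 0), U = (1, 0), D = (0, 1), J = (-2, 1); any affine frame gives the same invariant.
1. A is the centroid of triangle UDB ⇒ A = (1/3, 1/3)
2. R lies on line DA with DR:RA = 1:4 ⇒ R = (1/15, 13/15)
3. V is where the line through J parallel to BR meets line UB ⇒ V = (-27/13, 0)
V = U + t·(B−U) with t = 40/13, so UV:VB = t:(1−t) = 40/13:-27/13

UV:VB = -40/27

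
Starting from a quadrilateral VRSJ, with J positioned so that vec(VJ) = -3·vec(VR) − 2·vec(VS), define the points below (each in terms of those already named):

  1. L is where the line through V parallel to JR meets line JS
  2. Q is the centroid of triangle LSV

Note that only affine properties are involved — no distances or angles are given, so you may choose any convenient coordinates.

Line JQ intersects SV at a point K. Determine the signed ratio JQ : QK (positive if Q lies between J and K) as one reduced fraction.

Set V = (0, 0), R = (1, 0), S = (0, 1), J = (-3, -2); any affine frame gives the same invariant.
1. L is where the line through V parallel to JR meets line JS ⇒ L = (-2, -1)
2. Q is the centroid of triangle LSV ⇒ Q = (-2/3, 0)
line JQ meets SV at K = (0, 4/7)
Q = J + t·(K−J) with t = 7/9, so JQ:QK = 7/9:2/9

JQ:QK = 7/2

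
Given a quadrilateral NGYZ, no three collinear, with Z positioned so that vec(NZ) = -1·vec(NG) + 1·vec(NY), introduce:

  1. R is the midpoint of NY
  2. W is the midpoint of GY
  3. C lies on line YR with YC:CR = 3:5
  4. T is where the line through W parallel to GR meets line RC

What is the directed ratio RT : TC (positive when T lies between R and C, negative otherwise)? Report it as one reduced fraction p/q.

Work in coordinates with N = (0, 0), G = (1, 0), Y = (0, 1), Z = (-1, 1).
1. R is the midpoint of NY ⇒ R = (0, 1/2)
2. W is the midpoint of GY ⇒ W = (1/2, 1/2)
3. C lies on line YR with YC:CR = 3:5 ⇒ C = (0, 13/16)
4. T is where the line through W parallel to GR meets line RC ⇒ T = (0, 3/4)
T = R + t·(C−R) with t = 4/5, so RT:TC = t:(1−t) = 4/5:1/5

RT:TC = 4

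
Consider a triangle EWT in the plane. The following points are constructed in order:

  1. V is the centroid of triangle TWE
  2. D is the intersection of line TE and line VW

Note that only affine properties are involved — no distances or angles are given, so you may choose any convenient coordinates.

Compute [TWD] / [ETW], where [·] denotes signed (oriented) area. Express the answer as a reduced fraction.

[TWD]:[ETW] = 1/2

Choose coordinates E = (0, 0), W = (1, 0), T = (0, 1).
1. V is the centroid of triangle TWE ⇒ V = (1/3, 1/3)
2. D is the intersection of line TE and line VW ⇒ D = (0, 1/2)
2·[TWD] = -1/2, 2·[ETW] = -1
[TWD]:[ETW] = -1/2:-1 = 1/2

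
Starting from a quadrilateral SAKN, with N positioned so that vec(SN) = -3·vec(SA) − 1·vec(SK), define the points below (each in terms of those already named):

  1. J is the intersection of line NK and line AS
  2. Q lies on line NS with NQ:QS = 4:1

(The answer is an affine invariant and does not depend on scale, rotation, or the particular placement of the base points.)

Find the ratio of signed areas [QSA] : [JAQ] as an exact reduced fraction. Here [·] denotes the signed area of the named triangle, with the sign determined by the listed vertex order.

[QSA]:[JAQ] = 2/5

Work in coordinates with S = (0, 0), A = (1, 0), K = (0, 1), N = (-3, -1).
1. J is the intersection of line NK and line AS ⇒ J = (-3/2, 0)
2. Q lies on line NS with NQ:QS = 4:1 ⇒ Q = (-3/5, -1/5)
2·[QSA] = -1/5, 2·[JAQ] = -1/2
[QSA]:[JAQ] = -1/5:-1/2 = 2/5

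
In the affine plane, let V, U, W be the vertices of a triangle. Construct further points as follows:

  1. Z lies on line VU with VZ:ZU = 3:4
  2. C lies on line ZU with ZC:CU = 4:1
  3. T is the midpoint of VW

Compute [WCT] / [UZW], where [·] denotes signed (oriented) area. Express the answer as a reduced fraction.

Set V = (0, 0), U = (1, 0), W = (0, 1); any affine frame gives the same invariant.
1. Z lies on line VU with VZ:ZU = 3:4 ⇒ Z = (3/7, 0)
2. C lies on line ZU with ZC:CU = 4:1 ⇒ C = (31/35, 0)
3. T is the midpoint of VW ⇒ T = (0, 1/2)
2·[WCT] = -31/70, 2·[UZW] = -4/7
[WCT]:[UZW] = -31/70:-4/7 = 31/40

[WCT]:[UZW] = 31/40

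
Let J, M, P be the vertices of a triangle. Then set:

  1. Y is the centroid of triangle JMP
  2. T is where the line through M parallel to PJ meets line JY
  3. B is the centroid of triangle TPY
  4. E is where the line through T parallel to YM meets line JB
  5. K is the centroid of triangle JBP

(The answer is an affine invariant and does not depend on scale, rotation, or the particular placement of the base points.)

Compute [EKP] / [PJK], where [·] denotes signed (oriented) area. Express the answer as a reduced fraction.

[EKP]:[PJK] = -2

Work in coordinates with J = (0, 0), M = (1, 0), P = (0, 1).
1. Y is the centroid of triangle JMP ⇒ Y = (1/3, 1/3)
2. T is where the line through M parallel to PJ meets line JY ⇒ T = (1, 1)
3. B is the centroid of triangle TPY ⇒ B = (4/9, 7/9)
4. E is where the line through T parallel to YM meets line JB ⇒ E = (2/3, 7/6)
5. K is the centroid of triangle JBP ⇒ K = (4/27, 16/27)
2·[EKP] = -8/27, 2·[PJK] = 4/27
[EKP]:[PJK] = -8/27:4/27 = -2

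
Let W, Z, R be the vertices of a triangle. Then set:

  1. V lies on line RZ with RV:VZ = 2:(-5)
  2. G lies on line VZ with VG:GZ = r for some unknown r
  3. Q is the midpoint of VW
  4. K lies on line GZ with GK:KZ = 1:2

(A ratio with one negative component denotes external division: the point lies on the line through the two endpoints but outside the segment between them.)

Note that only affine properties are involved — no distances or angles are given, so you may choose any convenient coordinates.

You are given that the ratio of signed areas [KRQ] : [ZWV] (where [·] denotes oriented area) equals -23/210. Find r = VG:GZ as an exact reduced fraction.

Work in coordinates with W = (0, 0), Z = (1, 0), R = (0, 1).
1. V lies on line RZ with RV:VZ = 2:(-5) ⇒ V = (-2/3, 5/3)
2. With VG:GZ = r, write λ = r/(r+1) so G = V + λ·(Z−V); G is affine-linear in λ
3. Q is the midpoint of VW ⇒ Q = (-1/3, 5/6)
4. K lies on line GZ with GK:KZ = 1:2 ⇒ K is an affine combination of earlier points and hence also affine-linear in λ
Every point depending on G is an affine combination of G and λ-independent points, so each such coordinate is linear in λ; the λ² term in each signed area is a multiple of (Z−V)×(Z−V) = 0, so 2·[KRQ] and 2·[ZWV] are each linear in λ. Evaluating at λ=0 and λ=1:
  2·[KRQ] = 5/9·λ − 1/18,   2·[ZWV] = -5/3
So [KRQ]:[ZWV] = (5/9·λ − 1/18) / (-5/3). Setting this equal to -23/210:
  5/9·λ − 1/18 = -23/210·(-5/3)  ⇒  λ = 3/7
Then r = λ/(1−λ) = (3/7)/(4/7) = 3/4. Check: with r = 3/4, G = (1/21, 20/21) and [KRQ]:[ZWV] = -23/210 as required.

r = 3/4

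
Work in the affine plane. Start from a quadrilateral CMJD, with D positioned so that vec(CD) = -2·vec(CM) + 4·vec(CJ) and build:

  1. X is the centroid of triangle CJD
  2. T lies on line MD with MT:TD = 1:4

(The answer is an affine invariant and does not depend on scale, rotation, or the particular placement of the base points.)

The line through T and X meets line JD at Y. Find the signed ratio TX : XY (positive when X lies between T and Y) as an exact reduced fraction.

TX:XY = -11/5

Assign C = (0, 0), M = (1, 0), J = (0, 1), D = (-2, 4) — the answer is frame-independent, so this choice is without loss of generality.
1. X is the centroid of triangle CJD ⇒ X = (-2/3, 5/3)
2. T lies on line MD with MT:TD = 1:4 ⇒ T = (2/5, 4/5)
line TX meets JD at Y = (-2/11, 14/11)
X = T + t·(Y−T) with t = 11/6, so TX:XY = 11/6:-5/6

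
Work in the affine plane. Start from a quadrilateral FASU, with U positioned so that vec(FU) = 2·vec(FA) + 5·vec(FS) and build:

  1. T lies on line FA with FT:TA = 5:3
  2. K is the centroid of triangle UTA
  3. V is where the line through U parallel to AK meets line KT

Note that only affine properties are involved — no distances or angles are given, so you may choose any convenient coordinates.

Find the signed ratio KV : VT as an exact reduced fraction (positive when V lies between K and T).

Choose coordinates F = (0, 0), A = (1, 0), S = (0, 1), U = (2, 5).
1. T lies on line FA with FT:TA = 5:3 ⇒ T = (5/8, 0)
2. K is the centroid of triangle UTA ⇒ K = (29/24, 5/3)
3. V is where the line through U parallel to AK meets line KT ⇒ V = (43/24, 10/3)
V = K + t·(T−K) with t = -1, so KV:VT = t:(1−t) = -1:2

KV:VT = -1/2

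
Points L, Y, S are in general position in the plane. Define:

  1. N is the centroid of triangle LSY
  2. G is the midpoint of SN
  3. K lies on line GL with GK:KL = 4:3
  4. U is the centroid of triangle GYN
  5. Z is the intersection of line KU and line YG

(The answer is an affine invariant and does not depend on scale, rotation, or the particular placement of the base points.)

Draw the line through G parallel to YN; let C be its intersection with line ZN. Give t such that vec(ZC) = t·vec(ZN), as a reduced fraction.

Work in coordinates with L = (0, 0), Y = (1, 0), S = (0, 1).
1. N is the centroid of triangle LSY ⇒ N = (1/3, 1/3)
2. G is the midpoint of SN ⇒ G = (1/6, 2/3)
3. K lies on line GL with GK:KL = 4:3 ⇒ K = (1/14, 2/7)
4. U is the centroid of triangle GYN ⇒ U = (1/2, 1/3)
5. Z is the intersection of line KU and line YG ⇒ Z = (47/82, 14/41)
through G parallel to YN: direction (-2/3, 1/3); meets ZN at C = (101/126, 22/63)
C = Z + t·(N−Z) with t = -20/21

t = -20/21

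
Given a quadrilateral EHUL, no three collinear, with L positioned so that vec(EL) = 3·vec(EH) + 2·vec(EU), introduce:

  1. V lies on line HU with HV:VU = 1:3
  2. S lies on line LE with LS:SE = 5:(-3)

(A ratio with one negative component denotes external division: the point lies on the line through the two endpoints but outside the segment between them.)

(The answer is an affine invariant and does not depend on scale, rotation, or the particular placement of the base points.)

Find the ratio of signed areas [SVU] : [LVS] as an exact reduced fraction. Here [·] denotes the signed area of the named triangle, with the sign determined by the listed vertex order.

Choose coordinates E = (0, 0), H = (1, 0), U = (0, 1), L = (3, 2).
1. V lies on line HU with HV:VU = 1:3 ⇒ V = (3/4, 1/4)
2. S lies on line LE with LS:SE = 5:(-3) ⇒ S = (-9/2, -3)
2·[SVU] = 51/8, 2·[LVS] = -15/8
[SVU]:[LVS] = 51/8:-15/8 = -17/5

[SVU]:[LVS] = -17/5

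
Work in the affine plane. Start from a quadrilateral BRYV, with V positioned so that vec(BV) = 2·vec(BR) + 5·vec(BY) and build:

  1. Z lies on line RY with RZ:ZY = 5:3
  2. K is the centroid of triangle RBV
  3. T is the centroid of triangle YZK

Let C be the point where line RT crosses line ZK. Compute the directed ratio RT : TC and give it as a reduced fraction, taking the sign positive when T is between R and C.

Assign B = (0, 0), R = (1, 0), Y = (0, 1), V = (2, 5) — the answer is frame-independent, so this choice is without loss of generality.
1. Z lies on line RY with RZ:ZY = 5:3 ⇒ Z = (3/8, 5/8)
2. K is the centroid of triangle RBV ⇒ K = (1, 5/3)
3. T is the centroid of triangle YZK ⇒ T = (11/24, 79/72)
line RT meets ZK at C = (79/144, 395/432)
T = R + t·(C−R) with t = 6/5, so RT:TC = 6/5:-1/5

RT:TC = -6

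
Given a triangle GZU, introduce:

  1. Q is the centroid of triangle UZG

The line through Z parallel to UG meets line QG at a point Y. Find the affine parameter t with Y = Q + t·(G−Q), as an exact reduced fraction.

t = -2

Work in coordinates with G = (0, 0), Z = (1, 0), U = (0, 1).
1. Q is the centroid of triangle UZG ⇒ Q = (1/3, 1/3)
through Z parallel to UG: direction (0, -1); meets QG at Y = (1, 1)
Y = Q + t·(G−Q) with t = -2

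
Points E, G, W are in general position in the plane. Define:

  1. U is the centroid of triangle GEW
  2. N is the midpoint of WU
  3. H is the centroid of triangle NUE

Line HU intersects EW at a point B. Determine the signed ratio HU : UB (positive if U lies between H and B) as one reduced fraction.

HU:UB = -1/2

Choose coordinates E = (0, 0), G = (1, 0), W = (0, 1).
1. U is the centroid of triangle GEW ⇒ U = (1/3, 1/3)
2. N is the midpoint of WU ⇒ N = (1/6, 2/3)
3. H is the centroid of triangle NUE ⇒ H = (1/6, 1/3)
line HU meets EW at B = (0, 1/3)
U = H + t·(B−H) with t = -1, so HU:UB = -1:2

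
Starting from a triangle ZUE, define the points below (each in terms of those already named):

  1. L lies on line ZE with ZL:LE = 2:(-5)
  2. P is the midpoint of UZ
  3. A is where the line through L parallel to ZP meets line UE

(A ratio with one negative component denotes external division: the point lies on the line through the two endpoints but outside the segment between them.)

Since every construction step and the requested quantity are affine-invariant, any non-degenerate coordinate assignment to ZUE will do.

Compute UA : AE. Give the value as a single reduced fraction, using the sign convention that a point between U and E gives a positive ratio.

UA:AE = -2/5

Choose coordinates Z = (0, 0), U = (1, 0), E = (0, 1).
1. L lies on line ZE with ZL:LE = 2:(-5) ⇒ L = (0, -2/3)
2. P is the midpoint of UZ ⇒ P = (1/2, 0)
3. A is where the line through L parallel to ZP meets line UE ⇒ A = (5/3, -2/3)
A = U + t·(E−U) with t = -2/3, so UA:AE = t:(1−t) = -2/3:5/3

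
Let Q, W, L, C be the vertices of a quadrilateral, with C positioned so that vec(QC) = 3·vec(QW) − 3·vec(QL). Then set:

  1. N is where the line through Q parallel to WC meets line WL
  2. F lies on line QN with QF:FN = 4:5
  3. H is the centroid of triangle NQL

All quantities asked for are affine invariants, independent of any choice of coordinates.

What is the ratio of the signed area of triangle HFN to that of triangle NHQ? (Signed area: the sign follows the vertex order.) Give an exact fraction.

[HFN]:[NHQ] = 5/9

Set Q = (0, 0), W = (1, 0), L = (0, 1), C = (3, -3); any affine frame gives the same invariant.
1. N is where the line through Q parallel to WC meets line WL ⇒ N = (-2, 3)
2. F lies on line QN with QF:FN = 4:5 ⇒ F = (-8/9, 4/3)
3. H is the centroid of triangle NQL ⇒ H = (-2/3, 4/3)
2·[HFN] = -10/27, 2·[NHQ] = -2/3
[HFN]:[NHQ] = -10/27:-2/3 = 5/9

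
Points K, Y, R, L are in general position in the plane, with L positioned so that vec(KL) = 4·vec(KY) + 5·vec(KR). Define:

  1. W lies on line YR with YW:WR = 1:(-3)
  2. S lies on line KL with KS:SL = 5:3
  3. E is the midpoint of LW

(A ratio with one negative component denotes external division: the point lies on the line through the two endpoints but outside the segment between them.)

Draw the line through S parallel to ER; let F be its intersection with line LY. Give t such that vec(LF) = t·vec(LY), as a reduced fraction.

Choose coordinates K = (0, 0), Y = (1, 0), R = (0, 1), L = (4, 5).
1. W lies on line YR with YW:WR = 1:(-3) ⇒ W = (3/2, -1/2)
2. S lies on line KL with KS:SL = 5:3 ⇒ S = (5/2, 25/8)
3. E is the midpoint of LW ⇒ E = (11/4, 9/4)
through S parallel to ER: direction (-11/4, -5/4); meets LY at F = (193/64, 215/64)
F = L + t·(Y−L) with t = 21/64

t = 21/64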